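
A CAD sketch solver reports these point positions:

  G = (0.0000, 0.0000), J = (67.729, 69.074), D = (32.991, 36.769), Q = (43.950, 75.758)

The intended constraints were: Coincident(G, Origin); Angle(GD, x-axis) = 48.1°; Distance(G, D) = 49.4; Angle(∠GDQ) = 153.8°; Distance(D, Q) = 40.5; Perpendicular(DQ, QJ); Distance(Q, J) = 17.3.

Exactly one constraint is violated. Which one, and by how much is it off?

Distance(Q, J) = 17.3 — off by 7.40.

G = (0.00, 0.00) ✓; GD at 48.10° ✓; |GD| = 49.40 ✓; ∠GDQ = 153.8° ✓; |DQ| = 40.50 ✓; ∠(DQ, QJ) = 90.00° ✓; |QJ| = 24.70 ✗.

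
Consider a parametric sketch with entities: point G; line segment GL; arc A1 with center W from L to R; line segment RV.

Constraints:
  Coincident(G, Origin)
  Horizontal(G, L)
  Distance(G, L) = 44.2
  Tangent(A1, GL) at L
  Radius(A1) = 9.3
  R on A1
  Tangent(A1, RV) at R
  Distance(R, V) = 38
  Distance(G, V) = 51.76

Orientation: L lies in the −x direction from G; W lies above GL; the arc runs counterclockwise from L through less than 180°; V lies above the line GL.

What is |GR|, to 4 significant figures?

35.87

Checks: |WL| = 9.300 ✓; |WR| = 9.300 ✓; ∠(WR, RV) = 90.00° ✓; |RV| = 38.00 ✓; |GV| = 51.76 ✓.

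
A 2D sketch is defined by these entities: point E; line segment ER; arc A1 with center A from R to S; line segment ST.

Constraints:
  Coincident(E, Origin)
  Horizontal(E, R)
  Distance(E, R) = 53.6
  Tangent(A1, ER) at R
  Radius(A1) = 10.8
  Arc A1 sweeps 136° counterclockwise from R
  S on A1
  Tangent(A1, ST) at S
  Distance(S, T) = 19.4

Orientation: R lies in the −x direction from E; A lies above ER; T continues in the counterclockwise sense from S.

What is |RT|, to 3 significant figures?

32.7

E is at the origin; E and R share the same y with |ER| = 53.6 and R on the −x side, so R = (-53.6, 0.00). Tangency of A1 to ER means the radius AR is perpendicular to ER, so A = R + (0, 10.8) = (-53.6, 10.8). On A1, R sits at bearing -90° from A; a 136° counterclockwise sweep puts S at bearing 46°, so S = A + 10.8·(cos 46°, sin 46°) = (-46.1, 18.6). Tangency of A1 to ST means the radius AS is perpendicular to ST, so ST runs along (−sin 46°, cos 46°); with |ST| = 19.4, T = (-60.1, 32.0). Then |RT| = |T − R| = 32.7.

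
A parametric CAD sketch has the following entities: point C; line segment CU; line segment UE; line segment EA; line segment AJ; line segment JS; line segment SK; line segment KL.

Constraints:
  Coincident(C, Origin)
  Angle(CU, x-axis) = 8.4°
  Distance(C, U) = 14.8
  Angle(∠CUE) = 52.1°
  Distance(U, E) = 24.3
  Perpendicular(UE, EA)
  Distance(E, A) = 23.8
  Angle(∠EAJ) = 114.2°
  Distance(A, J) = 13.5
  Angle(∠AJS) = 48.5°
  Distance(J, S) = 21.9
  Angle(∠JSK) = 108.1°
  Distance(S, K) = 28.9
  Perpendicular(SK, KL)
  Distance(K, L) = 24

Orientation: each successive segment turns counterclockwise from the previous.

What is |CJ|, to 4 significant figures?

17.89

The perpendicularity gives EA at right angles to UE, so EA runs at -133.7°; with |EA| = 23.8, A = (-19.37, 1.744). ∠EAJ = 114.2° gives AJ at -67.90° from the x-axis; with |AJ| = 13.5, J = (-14.29, -10.76). Then |CJ| = |J − C| = 17.89.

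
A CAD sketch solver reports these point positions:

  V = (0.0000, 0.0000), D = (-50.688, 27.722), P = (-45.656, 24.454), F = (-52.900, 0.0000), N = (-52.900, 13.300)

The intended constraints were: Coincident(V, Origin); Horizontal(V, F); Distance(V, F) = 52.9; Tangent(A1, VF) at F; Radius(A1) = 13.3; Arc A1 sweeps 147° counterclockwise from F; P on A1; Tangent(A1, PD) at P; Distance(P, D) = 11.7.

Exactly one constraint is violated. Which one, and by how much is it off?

Distance(P, D) = 11.7 — off by 5.70.

V = (0.00, 0.00) ✓; V.y = 0.00, F.y = 0.00 ✓; |VF| = 52.90 ✓; ∠(NF, FV) = 90.00° ✓; |NF| = 13.30 ✓; bearing(N→P) − bearing(N→F) = 147.0° ✓; |NP| = 13.30 ✓; ∠(NP, PD) = 90.00° ✓; |PD| = 6.000 ✗.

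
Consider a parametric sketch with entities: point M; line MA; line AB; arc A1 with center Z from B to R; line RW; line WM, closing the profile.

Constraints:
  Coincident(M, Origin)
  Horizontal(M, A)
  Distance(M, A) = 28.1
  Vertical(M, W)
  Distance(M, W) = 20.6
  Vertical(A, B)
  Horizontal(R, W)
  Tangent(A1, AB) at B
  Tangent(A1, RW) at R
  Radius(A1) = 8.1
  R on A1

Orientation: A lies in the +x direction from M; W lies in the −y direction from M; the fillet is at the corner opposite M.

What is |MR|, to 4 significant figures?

28.71

M is at the origin; MA is horizontal with |MA| = 28.1 and A on the +x side, so A = (28.10, 0.000). M and W share the same x with |MW| = 20.6 and W on the −y side, so W = (0.000, -20.60). The virtual corner opposite M is at (28.10, -20.60). A1 meets AB tangentially, so ZB is at right angles to AB and since A1 is tangent to RW there, ZR ⟂ RW, with radius 8.1, so the center Z sits 8.1 in from both sides at Z = (20.00, -12.50). That places the tangent points at B = (28.10, -12.50) on AB and R = (20.00, -20.60) on RW. Then |MR| = |R − M| = 28.71.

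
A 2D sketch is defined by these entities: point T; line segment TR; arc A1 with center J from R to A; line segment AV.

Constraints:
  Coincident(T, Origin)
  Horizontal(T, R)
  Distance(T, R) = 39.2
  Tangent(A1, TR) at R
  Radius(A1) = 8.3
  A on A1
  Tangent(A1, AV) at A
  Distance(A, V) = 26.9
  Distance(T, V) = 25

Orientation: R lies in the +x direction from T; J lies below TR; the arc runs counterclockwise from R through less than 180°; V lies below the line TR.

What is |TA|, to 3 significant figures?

33.6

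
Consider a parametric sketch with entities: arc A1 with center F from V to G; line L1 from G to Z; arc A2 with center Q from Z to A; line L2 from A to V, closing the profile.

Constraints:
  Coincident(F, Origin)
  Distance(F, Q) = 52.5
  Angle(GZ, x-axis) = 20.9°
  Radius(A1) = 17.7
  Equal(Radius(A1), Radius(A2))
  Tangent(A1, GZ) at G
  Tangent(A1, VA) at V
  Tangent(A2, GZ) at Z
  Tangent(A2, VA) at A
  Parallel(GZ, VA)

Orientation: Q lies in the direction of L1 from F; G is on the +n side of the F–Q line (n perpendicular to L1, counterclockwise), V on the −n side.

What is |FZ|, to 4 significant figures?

55.40

The slot axis is L1's direction at 20.9°, so u = (cos 20.9°, sin 20.9°) = (0.9342, 0.3567) and n = (−sin 20.9°, cos 20.9°) = (-0.3567, 0.9342). F is at the origin and Q lies 52.5 along u from F, so Q = 52.5·u = (49.05, 18.73). Tangency of A1 to both parallel lines with radius 17.7 puts G and V at F ± 17.7·n: G = (-6.314, 16.54), V = (6.314, -16.54). Equal radii place Z and A the same way about Q: Z = Q + 17.7·n = (42.73, 35.26), A = Q − 17.7·n = (55.36, 2.193). Then |FZ| = |Z − F| = 55.40.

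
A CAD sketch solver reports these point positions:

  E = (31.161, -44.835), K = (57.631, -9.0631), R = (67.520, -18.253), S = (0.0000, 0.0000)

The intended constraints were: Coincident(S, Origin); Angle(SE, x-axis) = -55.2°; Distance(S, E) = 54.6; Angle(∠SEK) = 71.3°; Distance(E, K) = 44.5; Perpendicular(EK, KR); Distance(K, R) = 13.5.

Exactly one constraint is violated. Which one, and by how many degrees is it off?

Perpendicular(EK, KR) — off by 6.40°.

S = (0.00, 0.00) ✓; SE at -55.20° ✓; |SE| = 54.60 ✓; ∠SEK = 71.30° ✓; |EK| = 44.50 ✓; ∠(EK, KR) = 96.40° ✗; |KR| = 13.50 ✓.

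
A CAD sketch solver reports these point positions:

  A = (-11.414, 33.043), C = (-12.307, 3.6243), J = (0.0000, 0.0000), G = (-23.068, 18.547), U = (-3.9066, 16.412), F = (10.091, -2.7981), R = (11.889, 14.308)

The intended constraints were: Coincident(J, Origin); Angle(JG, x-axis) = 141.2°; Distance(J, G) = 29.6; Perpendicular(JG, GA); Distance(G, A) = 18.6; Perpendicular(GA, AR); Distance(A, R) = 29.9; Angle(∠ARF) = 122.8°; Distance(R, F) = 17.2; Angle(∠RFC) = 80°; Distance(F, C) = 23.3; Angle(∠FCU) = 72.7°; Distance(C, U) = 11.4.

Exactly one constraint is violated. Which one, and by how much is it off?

Distance(C, U) = 11.4 — off by 3.90.

J = (0.00, 0.00) ✓; JG at 141.2° ✓; |JG| = 29.60 ✓; ∠(JG, GA) = 90.00° ✓; |GA| = 18.60 ✓; ∠(GA, AR) = 90.00° ✓; |AR| = 29.90 ✓; ∠ARF = 122.8° ✓; |RF| = 17.20 ✓; ∠RFC = 80.00° ✓; |FC| = 23.30 ✓; ∠FCU = 72.70° ✓; |CU| = 15.30 ✗.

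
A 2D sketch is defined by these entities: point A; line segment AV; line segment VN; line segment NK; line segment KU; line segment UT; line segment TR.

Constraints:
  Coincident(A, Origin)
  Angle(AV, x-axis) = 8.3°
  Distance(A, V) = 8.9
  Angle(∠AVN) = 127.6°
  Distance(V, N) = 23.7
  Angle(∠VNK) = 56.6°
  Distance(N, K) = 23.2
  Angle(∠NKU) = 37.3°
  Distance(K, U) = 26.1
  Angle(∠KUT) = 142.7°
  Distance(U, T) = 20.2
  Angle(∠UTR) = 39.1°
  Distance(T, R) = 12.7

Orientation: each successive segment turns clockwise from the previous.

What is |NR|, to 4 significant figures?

11.11

A is at the origin; AV runs at 8.3° with length 8.9, so V = (8.807, 1.285). ∠AVN = 127.6° gives VN at -44.10° from the x-axis; with |VN| = 23.7, N = (25.83, -15.21). ∠VNK = 56.6° gives NK at -167.5° from the x-axis; with |NK| = 23.2, K = (3.176, -20.23). ∠NKU = 37.3° gives KU at 49.80° from the x-axis; with |KU| = 26.1, U = (20.02, -0.2947). ∠KUT = 142.7° gives UT at 12.50° from the x-axis; with |UT| = 20.2, T = (39.74, 4.077). ∠UTR = 39.1° gives TR at -128.4° from the x-axis; with |TR| = 12.7, R = (31.86, -5.876). Then |NR| = |R − N| = 11.11.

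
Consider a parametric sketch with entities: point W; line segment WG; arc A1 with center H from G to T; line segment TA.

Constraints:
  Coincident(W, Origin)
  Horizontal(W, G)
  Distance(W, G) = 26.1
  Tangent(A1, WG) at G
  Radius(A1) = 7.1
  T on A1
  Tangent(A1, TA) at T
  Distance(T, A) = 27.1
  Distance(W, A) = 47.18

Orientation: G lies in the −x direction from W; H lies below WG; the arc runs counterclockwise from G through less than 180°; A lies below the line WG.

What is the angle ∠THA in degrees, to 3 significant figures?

75.3°

W is at the origin; WG is horizontal with |WG| = 26.1 and G on the −x side, so G = (-26.1, 0.00). Since A1 is tangent to WG there, HG ⟂ WG, so H = G + (0, -7.1) = (-26.1, -7.10). Since HT ⟂ TA (tangency), |HA| = √(7.1² + 27.1²) = 28.0 regardless of where T sits on A1. So A lies on both circle(W, 47.18) and circle(H, 28.0); the below-WG intersection is A = (-32.3, -34.4). T is the foot of the tangent from A: T = (-33.2, -7.35).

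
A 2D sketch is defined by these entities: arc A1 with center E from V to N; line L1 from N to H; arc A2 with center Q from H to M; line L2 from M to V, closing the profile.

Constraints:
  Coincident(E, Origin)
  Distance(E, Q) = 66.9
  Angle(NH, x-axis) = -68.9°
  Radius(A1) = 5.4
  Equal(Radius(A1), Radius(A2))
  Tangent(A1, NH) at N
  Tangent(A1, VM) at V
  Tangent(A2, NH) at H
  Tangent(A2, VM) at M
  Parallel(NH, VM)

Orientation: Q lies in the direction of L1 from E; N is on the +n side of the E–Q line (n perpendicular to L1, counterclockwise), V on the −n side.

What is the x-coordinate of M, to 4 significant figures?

19.05

Tangency of A1 to both parallel lines with radius 5.4 puts N and V at E ± 5.4·n: N = (5.038, 1.944), V = (-5.038, -1.944). Equal radii place H and M the same way about Q: H = Q + 5.4·n = (29.12, -60.47), M = Q − 5.4·n = (19.05, -64.36). So M.x = 19.05.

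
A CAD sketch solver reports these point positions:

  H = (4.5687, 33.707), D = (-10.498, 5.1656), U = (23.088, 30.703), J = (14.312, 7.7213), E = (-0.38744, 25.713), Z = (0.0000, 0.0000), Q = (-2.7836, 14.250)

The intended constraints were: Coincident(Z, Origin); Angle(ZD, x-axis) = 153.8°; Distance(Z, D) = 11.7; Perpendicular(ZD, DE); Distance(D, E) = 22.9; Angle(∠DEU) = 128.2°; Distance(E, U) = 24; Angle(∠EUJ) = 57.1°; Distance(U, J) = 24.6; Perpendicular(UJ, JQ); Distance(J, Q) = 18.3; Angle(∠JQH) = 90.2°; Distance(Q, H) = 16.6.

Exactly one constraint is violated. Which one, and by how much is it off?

Distance(Q, H) = 16.6 — off by 4.20.

Z = (0.00, 0.00) ✓; ZD at 153.8° ✓; |ZD| = 11.70 ✓; ∠(ZD, DE) = 90.00° ✓; |DE| = 22.90 ✓; ∠DEU = 128.2° ✓; |EU| = 24.00 ✓; ∠EUJ = 57.10° ✓; |UJ| = 24.60 ✓; ∠(UJ, JQ) = 90.00° ✓; |JQ| = 18.30 ✓; ∠JQH = 90.20° ✓; |QH| = 20.80 ✗.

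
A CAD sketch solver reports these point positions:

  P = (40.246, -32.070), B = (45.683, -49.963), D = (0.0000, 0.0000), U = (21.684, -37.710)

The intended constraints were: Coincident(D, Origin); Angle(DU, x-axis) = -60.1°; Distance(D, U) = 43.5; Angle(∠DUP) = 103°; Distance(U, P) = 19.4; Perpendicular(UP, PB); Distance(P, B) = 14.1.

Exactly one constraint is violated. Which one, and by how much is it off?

Distance(P, B) = 14.1 — off by 4.60.

D = (0.00, 0.00) ✓; DU at -60.10° ✓; |DU| = 43.50 ✓; ∠DUP = 103.0° ✓; |UP| = 19.40 ✓; ∠(UP, PB) = 90.00° ✓; |PB| = 18.70 ✗.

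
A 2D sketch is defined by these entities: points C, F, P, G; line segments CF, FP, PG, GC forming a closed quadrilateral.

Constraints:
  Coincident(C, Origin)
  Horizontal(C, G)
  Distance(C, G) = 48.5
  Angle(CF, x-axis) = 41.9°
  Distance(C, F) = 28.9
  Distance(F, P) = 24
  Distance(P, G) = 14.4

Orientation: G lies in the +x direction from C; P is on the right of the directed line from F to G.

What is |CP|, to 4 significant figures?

34.16

Checks: |FP| = 24.00 ✓; |PG| = 14.40 ✓.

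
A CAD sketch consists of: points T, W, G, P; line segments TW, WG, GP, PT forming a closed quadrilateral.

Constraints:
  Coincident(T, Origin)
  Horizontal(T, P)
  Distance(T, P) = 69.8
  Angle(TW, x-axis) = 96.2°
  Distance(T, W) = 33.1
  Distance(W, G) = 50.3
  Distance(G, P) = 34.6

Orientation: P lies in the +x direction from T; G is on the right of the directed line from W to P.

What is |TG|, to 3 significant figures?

35.2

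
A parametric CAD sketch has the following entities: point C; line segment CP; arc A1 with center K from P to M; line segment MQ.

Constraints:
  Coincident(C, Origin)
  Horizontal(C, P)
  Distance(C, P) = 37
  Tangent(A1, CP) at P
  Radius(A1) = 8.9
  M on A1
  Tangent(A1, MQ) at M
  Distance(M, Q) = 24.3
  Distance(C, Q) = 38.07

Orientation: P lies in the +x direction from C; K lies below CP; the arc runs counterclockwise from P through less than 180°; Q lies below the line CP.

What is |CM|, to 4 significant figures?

29.16

Checks: |KM| = 8.900 ✓; ∠(KM, MQ) = 90.00° ✓; |MQ| = 24.30 ✓; |CQ| = 38.07 ✓.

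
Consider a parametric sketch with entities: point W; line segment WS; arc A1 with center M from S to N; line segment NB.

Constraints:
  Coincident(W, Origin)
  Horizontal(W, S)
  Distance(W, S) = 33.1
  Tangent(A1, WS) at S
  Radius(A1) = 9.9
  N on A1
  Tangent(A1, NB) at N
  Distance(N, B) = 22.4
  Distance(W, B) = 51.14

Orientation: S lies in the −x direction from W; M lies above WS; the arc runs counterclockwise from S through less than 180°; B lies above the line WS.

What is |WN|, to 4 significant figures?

29.65

W is at the origin; WS is horizontal with |WS| = 33.1 and S on the −x side, so S = (-33.10, 0.000). Tangency of A1 to WS means the radius MS is perpendicular to WS, so M = S + (0, 9.9) = (-33.10, 9.900). Since MN ⟂ NB (tangency), |MB| = √(9.9² + 22.4²) = 24.49 regardless of where N sits on A1. So B lies on both circle(W, 51.14) and circle(M, 24.49); the above-WS intersection is B = (-38.36, 33.82). N is the foot of the tangent from B: N = (-25.12, 15.75).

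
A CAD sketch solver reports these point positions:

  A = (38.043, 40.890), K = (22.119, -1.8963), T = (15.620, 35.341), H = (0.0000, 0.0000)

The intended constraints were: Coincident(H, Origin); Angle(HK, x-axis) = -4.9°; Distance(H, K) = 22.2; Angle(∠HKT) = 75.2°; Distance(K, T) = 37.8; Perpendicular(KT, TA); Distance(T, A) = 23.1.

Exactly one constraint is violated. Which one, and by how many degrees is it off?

Perpendicular(KT, TA) — off by 4.00°.

H = (0.00, 0.00) ✓; HK at -4.900° ✓; |HK| = 22.20 ✓; ∠HKT = 75.20° ✓; |KT| = 37.80 ✓; ∠(KT, TA) = 86.00° ✗; |TA| = 23.10 ✓.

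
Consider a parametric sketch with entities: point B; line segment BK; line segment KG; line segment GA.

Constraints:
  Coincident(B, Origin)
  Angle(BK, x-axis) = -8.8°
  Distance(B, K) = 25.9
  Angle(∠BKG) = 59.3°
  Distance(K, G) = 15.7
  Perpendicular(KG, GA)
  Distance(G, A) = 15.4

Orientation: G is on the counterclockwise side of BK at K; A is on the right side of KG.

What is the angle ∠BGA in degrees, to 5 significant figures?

173.65°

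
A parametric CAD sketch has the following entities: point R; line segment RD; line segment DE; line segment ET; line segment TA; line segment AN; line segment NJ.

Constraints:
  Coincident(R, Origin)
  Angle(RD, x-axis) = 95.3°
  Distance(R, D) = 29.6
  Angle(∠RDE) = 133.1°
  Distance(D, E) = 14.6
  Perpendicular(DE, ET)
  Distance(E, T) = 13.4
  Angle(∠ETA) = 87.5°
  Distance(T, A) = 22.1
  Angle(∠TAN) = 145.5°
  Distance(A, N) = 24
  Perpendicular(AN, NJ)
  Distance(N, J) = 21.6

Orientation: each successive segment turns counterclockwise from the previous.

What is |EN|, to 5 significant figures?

41.295

R is at the origin; RD runs at 95.3° with length 29.6, so D = (-2.7342, 29.473). ∠RDE = 133.1° gives DE at 142.20° from the x-axis; with |DE| = 14.6, E = (-14.270, 38.422). The perpendicularity gives ET at right angles to DE, so ET runs at -127.80°; with |ET| = 13.4, T = (-22.483, 27.834). ∠ETA = 87.5° gives TA at -35.300° from the x-axis; with |TA| = 22.1, A = (-4.4467, 15.063). ∠TAN = 145.5° gives AN at -0.80000° from the x-axis; with |AN| = 24.0, N = (19.551, 14.728). Then |EN| = |N − E| = 41.295.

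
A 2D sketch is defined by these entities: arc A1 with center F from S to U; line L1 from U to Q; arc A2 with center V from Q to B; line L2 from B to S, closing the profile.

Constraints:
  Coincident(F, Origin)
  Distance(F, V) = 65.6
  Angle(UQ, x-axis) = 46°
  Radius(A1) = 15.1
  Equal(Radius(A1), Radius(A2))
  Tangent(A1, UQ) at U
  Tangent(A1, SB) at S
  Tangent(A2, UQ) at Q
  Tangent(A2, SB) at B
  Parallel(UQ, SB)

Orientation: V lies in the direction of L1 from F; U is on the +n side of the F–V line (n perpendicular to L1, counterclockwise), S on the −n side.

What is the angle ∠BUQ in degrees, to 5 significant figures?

24.720°

Tangency of A1 to both parallel lines with radius 15.1 puts U and S at F ± 15.1·n: U = (-10.862, 10.489), S = (10.862, -10.489). Equal radii place Q and B the same way about V: Q = V + 15.1·n = (34.708, 57.678), B = V − 15.1·n = (56.432, 36.699). Then cos ∠BUQ = UB·UQ / (|UB||UQ|), giving 24.720°.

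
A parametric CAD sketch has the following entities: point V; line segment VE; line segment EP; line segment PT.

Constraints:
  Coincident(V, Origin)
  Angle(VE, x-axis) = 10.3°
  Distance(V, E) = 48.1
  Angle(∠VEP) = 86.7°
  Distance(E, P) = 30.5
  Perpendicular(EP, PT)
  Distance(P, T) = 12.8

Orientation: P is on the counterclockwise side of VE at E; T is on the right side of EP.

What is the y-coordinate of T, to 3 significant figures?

41.3

∠VEP = 86.7°, so EP runs at 10.3° + (180° − 86.7°) = 104° from the x-axis; with |EP| = 30.5, P = E + 30.5·(cos 104°, sin 104°) = (40.2, 38.2). The perpendicularity gives PT at right angles to EP; with |PT| = 12.8 on the right of EP, T = P + 12.8·(0.972, 0.235) = (52.6, 41.3). So T.y = 41.3.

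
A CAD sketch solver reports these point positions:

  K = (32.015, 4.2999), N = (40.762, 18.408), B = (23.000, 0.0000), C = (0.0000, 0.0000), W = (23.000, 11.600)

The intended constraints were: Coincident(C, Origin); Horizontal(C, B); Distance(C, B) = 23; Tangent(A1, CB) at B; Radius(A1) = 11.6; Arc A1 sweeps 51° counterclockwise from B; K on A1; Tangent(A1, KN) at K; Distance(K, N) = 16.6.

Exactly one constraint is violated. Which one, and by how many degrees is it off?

Tangent(A1, KN) at K — off by 7.20°.

C = (0.00, 0.00) ✓; C.y = 0.00, B.y = 0.00 ✓; |CB| = 23.00 ✓; ∠(WB, BC) = 90.00° ✓; |WB| = 11.60 ✓; bearing(W→K) − bearing(W→B) = 51.00° ✓; |WK| = 11.60 ✓; ∠(WK, KN) = 82.80° ✗; |KN| = 16.60 ✓.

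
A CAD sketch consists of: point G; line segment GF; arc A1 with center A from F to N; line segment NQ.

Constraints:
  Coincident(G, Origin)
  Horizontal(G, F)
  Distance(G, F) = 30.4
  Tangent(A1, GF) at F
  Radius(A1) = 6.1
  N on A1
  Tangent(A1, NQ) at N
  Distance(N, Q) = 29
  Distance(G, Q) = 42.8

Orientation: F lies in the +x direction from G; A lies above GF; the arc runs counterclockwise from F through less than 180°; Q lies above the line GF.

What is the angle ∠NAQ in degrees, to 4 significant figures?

78.12°

G is at the origin; G and F share the same y with |GF| = 30.4 and F on the +x side, so F = (30.40, 0.000). Since A1 is tangent to GF there, AF ⟂ GF, so A = F + (0, 6.1) = (30.40, 6.100). Since AN ⟂ NQ (tangency), |AQ| = √(6.1² + 29.0²) = 29.63 regardless of where N sits on A1. So Q lies on both circle(G, 42.8) and circle(A, 29.63); the above-GF intersection is Q = (24.45, 35.13). N is the foot of the tangent from Q: N = (36.00, 8.529).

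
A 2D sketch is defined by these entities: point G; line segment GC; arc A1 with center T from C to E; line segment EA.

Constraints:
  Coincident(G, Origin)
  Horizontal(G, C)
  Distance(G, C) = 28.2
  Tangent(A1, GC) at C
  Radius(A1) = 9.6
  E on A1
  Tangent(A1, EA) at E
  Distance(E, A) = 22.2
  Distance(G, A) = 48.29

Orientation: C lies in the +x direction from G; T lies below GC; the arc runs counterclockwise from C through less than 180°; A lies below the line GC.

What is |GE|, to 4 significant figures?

26.34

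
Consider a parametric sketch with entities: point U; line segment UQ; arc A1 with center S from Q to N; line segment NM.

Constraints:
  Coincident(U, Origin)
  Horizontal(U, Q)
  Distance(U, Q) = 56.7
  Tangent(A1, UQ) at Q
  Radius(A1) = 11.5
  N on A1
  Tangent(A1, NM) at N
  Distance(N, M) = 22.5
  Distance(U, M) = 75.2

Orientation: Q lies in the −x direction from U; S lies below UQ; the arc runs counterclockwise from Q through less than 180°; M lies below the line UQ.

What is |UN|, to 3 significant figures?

69.3

U is at the origin; U and Q share the same y with |UQ| = 56.7 and Q on the −x side, so Q = (-56.7, 0.00). The tangent condition forces SQ to be normal to UQ, so S = Q + (0, -11.5) = (-56.7, -11.5). Since SN ⟂ NM (tangency), |SM| = √(11.5² + 22.5²) = 25.3 regardless of where N sits on A1. So M lies on both circle(U, 75.2) and circle(S, 25.3); the below-UQ intersection is M = (-66.7, -34.7). N is the foot of the tangent from M: N = (-68.2, -12.2).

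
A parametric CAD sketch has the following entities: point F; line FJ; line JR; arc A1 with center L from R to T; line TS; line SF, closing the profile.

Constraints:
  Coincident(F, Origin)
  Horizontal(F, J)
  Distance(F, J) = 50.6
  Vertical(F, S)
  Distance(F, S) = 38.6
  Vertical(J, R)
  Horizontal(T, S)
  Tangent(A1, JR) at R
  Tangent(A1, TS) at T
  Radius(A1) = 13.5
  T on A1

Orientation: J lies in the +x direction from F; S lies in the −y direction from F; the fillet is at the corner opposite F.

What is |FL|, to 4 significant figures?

44.79

F is at the origin; FJ is horizontal with |FJ| = 50.6 and J on the +x side, so J = (50.60, 0.000). F and S share the same x with |FS| = 38.6 and S on the −y side, so S = (0.000, -38.60). The virtual corner opposite F is at (50.60, -38.60). Tangency of A1 to JR means the radius LR is perpendicular to JR and A1 meets TS tangentially, so LT is at right angles to TS, with radius 13.5, so the center L sits 13.5 in from both sides at L = (37.10, -25.10). Then |FL| = |L − F| = 44.79.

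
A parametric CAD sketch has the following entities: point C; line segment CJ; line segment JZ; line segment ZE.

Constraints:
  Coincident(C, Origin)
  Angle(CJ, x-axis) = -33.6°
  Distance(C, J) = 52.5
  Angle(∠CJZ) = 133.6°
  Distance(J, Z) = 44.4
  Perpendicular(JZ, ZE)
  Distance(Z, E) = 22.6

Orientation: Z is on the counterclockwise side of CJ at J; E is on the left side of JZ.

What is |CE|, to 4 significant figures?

82.07

C is at the origin; CJ runs at -33.6° with length 52.5, so J = 52.5·(cos -33.6°, sin -33.6°) = (43.73, -29.05). ∠CJZ = 133.6°, so JZ runs at -33.6° + (180° − 133.6°) = 12.80° from the x-axis; with |JZ| = 44.4, Z = J + 44.4·(cos 12.80°, sin 12.80°) = (87.02, -19.22). The perpendicularity gives ZE at right angles to JZ; with |ZE| = 22.6 on the left of JZ, E = Z + 22.6·(-0.2215, 0.9751) = (82.02, 2.822). Then |CE| = |E − C| = 82.07.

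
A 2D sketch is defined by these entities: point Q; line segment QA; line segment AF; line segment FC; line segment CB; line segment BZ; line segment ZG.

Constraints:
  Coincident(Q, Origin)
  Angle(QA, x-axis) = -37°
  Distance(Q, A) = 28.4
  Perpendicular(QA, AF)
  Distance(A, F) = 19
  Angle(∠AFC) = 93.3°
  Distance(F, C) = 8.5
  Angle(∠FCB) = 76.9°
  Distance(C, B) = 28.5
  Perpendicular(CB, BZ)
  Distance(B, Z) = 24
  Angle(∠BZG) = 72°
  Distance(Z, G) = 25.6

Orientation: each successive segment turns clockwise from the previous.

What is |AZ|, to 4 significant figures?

20.52

Q is at the origin; QA runs at -37.0° with length 28.4, so A = (22.68, -17.09). The perpendicularity gives AF at right angles to QA, so AF runs at -127.0°; with |AF| = 19.0, F = (11.25, -32.27). ∠AFC = 93.3° gives FC at 146.3° from the x-axis; with |FC| = 8.5, C = (4.175, -27.55). ∠FCB = 76.9° gives CB at 43.20° from the x-axis; with |CB| = 28.5, B = (24.95, -8.040). The perpendicularity gives BZ at right angles to CB, so BZ runs at -46.80°; with |BZ| = 24.0, Z = (41.38, -25.54). Then |AZ| = |Z − A| = 20.52.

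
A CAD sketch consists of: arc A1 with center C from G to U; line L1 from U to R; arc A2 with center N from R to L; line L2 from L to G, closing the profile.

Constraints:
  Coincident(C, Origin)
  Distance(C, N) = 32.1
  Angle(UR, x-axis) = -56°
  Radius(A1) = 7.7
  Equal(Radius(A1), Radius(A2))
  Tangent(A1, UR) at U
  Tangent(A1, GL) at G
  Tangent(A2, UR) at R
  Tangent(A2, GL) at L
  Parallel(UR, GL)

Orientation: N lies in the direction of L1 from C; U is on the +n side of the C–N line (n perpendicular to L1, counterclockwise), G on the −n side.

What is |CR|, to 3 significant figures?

33.0

The slot axis is L1's direction at -56.0°, so u = (cos -56.0°, sin -56.0°) = (0.559, -0.829) and n = (−sin -56.0°, cos -56.0°) = (0.829, 0.559). C is at the origin and N lies 32.1 along u from C, so N = 32.1·u = (18.0, -26.6). Tangency of A1 to both parallel lines with radius 7.7 puts U and G at C ± 7.7·n: U = (6.38, 4.31), G = (-6.38, -4.31). Equal radii place R and L the same way about N: R = N + 7.7·n = (24.3, -22.3), L = N − 7.7·n = (11.6, -30.9). Then |CR| = |R − C| = 33.0.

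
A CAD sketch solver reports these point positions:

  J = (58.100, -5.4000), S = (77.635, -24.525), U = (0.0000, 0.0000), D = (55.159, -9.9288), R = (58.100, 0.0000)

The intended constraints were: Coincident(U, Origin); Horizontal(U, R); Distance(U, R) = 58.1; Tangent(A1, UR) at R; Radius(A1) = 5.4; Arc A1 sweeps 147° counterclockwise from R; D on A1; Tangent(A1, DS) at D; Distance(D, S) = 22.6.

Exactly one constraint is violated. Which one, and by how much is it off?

Distance(D, S) = 22.6 — off by 4.20.

U = (0.00, 0.00) ✓; U.y = 0.00, R.y = 0.00 ✓; |UR| = 58.10 ✓; ∠(JR, RU) = 90.00° ✓; |JR| = 5.400 ✓; bearing(J→D) − bearing(J→R) = 147.0° ✓; |JD| = 5.400 ✓; ∠(JD, DS) = 90.00° ✓; |DS| = 26.80 ✗.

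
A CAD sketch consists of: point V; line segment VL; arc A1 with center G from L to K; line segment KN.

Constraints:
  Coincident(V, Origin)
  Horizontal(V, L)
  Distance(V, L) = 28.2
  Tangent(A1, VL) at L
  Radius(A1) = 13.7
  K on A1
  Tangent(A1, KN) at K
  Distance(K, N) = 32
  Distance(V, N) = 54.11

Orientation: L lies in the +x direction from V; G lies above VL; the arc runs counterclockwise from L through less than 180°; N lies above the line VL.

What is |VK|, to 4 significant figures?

45.03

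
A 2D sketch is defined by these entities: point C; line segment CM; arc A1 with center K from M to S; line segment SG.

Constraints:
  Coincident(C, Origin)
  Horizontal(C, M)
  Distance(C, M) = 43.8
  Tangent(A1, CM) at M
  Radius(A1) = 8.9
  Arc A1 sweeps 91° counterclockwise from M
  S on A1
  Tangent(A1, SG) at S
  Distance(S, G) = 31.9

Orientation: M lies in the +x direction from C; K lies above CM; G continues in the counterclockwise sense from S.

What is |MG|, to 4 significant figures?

41.79

On A1, M sits at bearing -90° from K; a 91° counterclockwise sweep puts S at bearing 1°, so S = K + 8.9·(cos 1°, sin 1°) = (52.70, 9.055). Tangency of A1 to SG means the radius KS is perpendicular to SG, so SG runs along (−sin 1°, cos 1°); with |SG| = 31.9, G = (52.14, 40.95). Then |MG| = |G − M| = 41.79.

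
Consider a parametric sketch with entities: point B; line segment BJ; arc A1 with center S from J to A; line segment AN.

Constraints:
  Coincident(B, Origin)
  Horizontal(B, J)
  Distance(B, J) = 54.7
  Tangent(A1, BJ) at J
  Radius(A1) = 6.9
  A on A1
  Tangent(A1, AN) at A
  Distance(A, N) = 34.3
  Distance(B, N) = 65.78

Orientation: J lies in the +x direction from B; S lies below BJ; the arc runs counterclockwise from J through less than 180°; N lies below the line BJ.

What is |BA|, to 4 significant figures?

48.41

Checks: ∠(SJ, JB) = 90.00° ✓; |SJ| = 6.900 ✓; |SA| = 6.900 ✓; ∠(SA, AN) = 90.00° ✓; |AN| = 34.30 ✓; |BN| = 65.78 ✓.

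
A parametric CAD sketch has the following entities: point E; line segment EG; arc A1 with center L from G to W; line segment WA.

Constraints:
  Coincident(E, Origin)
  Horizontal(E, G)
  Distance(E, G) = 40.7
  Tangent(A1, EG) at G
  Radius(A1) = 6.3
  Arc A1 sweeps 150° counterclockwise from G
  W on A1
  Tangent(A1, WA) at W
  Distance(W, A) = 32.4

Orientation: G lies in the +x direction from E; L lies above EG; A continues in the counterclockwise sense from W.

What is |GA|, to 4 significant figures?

37.44

E is at the origin; EG is horizontal with |EG| = 40.7 and G on the +x side, so G = (40.70, 0.000). The tangent condition forces LG to be normal to EG, so L = G + (0, 6.3) = (40.70, 6.300). On A1, G sits at bearing -90° from L; a 150° counterclockwise sweep puts W at bearing 60°, so W = L + 6.3·(cos 60°, sin 60°) = (43.85, 11.76). Since A1 is tangent to WA there, LW ⟂ WA, so WA runs along (−sin 60°, cos 60°); with |WA| = 32.4, A = (15.79, 27.96). Then |GA| = |A − G| = 37.44.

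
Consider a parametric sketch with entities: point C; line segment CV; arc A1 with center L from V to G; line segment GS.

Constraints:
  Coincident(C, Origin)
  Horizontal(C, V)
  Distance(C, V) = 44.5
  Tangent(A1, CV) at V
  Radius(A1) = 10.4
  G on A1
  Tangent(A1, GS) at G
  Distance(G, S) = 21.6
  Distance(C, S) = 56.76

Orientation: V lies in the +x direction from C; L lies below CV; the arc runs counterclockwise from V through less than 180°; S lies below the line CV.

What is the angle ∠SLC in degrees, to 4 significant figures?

104.8°

Checks: |LG| = 10.40 ✓; ∠(LG, GS) = 90.00° ✓; |GS| = 21.60 ✓; |CS| = 56.76 ✓.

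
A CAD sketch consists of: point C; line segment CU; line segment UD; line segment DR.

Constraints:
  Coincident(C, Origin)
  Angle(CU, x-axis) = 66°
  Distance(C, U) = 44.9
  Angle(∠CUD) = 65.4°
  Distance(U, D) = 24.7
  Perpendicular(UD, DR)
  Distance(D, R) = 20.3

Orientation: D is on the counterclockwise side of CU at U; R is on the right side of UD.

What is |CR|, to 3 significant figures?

61.4

C is at the origin; CU runs at 66.0° with length 44.9, so U = 44.9·(cos 66.0°, sin 66.0°) = (18.3, 41.0). ∠CUD = 65.4°, so UD runs at 66.0° + (180° − 65.4°) = 181° from the x-axis; with |UD| = 24.7, D = U + 24.7·(cos 181°, sin 181°) = (-6.44, 40.8). UD ⟂ DR; with |DR| = 20.3 on the right of UD, R = D + 20.3·(-0.0105, 1.00) = (-6.65, 61.1). Then |CR| = |R − C| = 61.4.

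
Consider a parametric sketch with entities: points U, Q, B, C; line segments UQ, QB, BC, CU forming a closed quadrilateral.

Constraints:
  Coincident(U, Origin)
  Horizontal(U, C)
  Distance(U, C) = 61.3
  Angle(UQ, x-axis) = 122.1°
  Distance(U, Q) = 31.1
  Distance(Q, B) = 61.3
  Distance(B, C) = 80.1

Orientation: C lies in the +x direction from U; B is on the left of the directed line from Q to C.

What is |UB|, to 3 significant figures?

75.7

Checks: |QB| = 61.30 ✓; |BC| = 80.10 ✓.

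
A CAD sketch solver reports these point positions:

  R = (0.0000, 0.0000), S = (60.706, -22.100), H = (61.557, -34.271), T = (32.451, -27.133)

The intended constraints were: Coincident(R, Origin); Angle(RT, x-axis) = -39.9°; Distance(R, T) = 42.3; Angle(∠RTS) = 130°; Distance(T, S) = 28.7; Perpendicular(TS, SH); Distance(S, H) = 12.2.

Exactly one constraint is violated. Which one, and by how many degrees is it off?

Perpendicular(TS, SH) — off by 6.10°.

R = (0.00, 0.00) ✓; RT at -39.90° ✓; |RT| = 42.30 ✓; ∠RTS = 130.0° ✓; |TS| = 28.70 ✓; ∠(TS, SH) = 96.10° ✗; |SH| = 12.20 ✓.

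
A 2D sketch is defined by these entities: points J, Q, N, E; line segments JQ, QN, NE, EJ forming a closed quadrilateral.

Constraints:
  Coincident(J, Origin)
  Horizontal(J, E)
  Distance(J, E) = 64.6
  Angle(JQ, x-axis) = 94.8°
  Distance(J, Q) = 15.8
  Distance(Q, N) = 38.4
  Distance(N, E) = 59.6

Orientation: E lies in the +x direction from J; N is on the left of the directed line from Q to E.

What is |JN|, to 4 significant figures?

50.49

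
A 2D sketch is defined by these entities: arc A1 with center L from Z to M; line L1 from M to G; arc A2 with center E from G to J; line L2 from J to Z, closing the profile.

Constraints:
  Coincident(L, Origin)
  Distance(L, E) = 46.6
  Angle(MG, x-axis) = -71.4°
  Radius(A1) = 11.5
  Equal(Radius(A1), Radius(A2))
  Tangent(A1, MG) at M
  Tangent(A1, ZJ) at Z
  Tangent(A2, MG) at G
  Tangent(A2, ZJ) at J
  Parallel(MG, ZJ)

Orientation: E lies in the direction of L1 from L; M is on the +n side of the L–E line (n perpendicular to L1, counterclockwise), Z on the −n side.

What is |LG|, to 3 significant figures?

48.0

The slot axis is L1's direction at -71.4°, so u = (cos -71.4°, sin -71.4°) = (0.319, -0.948) and n = (−sin -71.4°, cos -71.4°) = (0.948, 0.319). L is at the origin and E lies 46.6 along u from L, so E = 46.6·u = (14.9, -44.2). Tangency of A1 to both parallel lines with radius 11.5 puts M and Z at L ± 11.5·n: M = (10.9, 3.67), Z = (-10.9, -3.67). Equal radii place G and J the same way about E: G = E + 11.5·n = (25.8, -40.5), J = E − 11.5·n = (3.96, -47.8). Then |LG| = |G − L| = 48.0.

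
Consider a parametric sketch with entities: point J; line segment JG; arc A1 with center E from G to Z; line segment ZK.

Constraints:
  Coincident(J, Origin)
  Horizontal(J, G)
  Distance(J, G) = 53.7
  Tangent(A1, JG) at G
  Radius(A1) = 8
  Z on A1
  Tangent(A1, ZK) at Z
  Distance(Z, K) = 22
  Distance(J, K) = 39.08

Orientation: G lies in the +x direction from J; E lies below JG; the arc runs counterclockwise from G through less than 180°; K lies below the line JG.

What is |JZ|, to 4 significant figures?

47.59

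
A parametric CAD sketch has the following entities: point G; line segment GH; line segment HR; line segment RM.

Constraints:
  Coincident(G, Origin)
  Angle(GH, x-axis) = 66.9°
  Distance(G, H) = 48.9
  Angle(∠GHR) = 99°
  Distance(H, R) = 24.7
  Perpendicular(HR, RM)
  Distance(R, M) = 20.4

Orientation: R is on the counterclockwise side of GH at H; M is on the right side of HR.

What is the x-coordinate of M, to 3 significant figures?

9.10

G is at the origin; GH runs at 66.9° with length 48.9, so H = 48.9·(cos 66.9°, sin 66.9°) = (19.2, 45.0). ∠GHR = 99.0°, so HR runs at 66.9° + (180° − 99.0°) = 148° from the x-axis; with |HR| = 24.7, R = H + 24.7·(cos 148°, sin 148°) = (-1.74, 58.1). The perpendicularity gives RM at right angles to HR; with |RM| = 20.4 on the right of HR, M = R + 20.4·(0.531, 0.847) = (9.10, 75.4). So M.x = 9.10.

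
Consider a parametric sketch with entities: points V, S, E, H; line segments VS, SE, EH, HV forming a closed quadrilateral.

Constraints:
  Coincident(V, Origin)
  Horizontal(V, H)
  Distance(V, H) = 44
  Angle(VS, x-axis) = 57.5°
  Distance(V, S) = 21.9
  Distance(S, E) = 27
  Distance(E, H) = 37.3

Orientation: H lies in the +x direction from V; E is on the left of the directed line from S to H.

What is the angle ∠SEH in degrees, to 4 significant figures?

68.44°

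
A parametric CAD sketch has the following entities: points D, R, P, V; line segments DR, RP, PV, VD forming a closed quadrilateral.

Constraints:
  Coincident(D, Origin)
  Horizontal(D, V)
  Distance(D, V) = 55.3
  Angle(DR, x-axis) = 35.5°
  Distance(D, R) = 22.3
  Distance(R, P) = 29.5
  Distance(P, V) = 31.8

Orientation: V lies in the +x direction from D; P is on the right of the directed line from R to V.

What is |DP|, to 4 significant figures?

31.20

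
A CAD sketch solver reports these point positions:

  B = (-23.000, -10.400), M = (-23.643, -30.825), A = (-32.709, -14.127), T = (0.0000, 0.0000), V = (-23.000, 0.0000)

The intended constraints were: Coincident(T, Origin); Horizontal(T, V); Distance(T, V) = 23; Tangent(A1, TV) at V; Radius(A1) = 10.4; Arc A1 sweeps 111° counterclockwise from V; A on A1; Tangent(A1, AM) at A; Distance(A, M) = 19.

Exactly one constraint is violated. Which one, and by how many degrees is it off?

Tangent(A1, AM) at A — off by 7.50°.

T = (0.00, 0.00) ✓; T.y = 0.00, V.y = 0.00 ✓; |TV| = 23.00 ✓; ∠(BV, VT) = 90.00° ✓; |BV| = 10.40 ✓; bearing(B→A) − bearing(B→V) = 111.0° ✓; |BA| = 10.40 ✓; ∠(BA, AM) = 82.50° ✗; |AM| = 19.00 ✓.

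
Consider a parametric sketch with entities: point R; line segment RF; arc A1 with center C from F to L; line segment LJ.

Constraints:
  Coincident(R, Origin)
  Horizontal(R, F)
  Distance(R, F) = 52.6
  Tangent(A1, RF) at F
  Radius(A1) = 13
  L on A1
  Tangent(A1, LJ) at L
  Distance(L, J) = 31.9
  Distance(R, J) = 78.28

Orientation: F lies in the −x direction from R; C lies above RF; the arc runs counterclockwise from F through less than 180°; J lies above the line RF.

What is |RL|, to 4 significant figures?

47.85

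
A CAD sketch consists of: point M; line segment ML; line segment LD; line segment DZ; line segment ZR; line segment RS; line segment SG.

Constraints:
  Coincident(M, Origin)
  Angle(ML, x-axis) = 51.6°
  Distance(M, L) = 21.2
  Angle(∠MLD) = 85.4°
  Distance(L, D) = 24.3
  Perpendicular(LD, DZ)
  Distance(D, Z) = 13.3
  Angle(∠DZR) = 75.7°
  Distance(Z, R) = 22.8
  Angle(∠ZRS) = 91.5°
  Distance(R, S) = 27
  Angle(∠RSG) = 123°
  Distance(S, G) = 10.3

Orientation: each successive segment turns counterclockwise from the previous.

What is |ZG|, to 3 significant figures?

36.1

M is at the origin; ML runs at 51.6° with length 21.2, so L = (13.2, 16.6). ∠MLD = 85.4° gives LD at 146° from the x-axis; with |LD| = 24.3, D = (-7.02, 30.1). LD ⟂ DZ, so DZ runs at -124°; with |DZ| = 13.3, Z = (-14.4, 19.1). ∠DZR = 75.7° gives ZR at -19.5° from the x-axis; with |ZR| = 22.8, R = (7.07, 11.5). ∠ZRS = 91.5° gives RS at 69.0° from the x-axis; with |RS| = 27.0, S = (16.7, 36.7). ∠RSG = 123.0° gives SG at 126° from the x-axis; with |SG| = 10.3, G = (10.7, 45.0). Then |ZG| = |G − Z| = 36.1.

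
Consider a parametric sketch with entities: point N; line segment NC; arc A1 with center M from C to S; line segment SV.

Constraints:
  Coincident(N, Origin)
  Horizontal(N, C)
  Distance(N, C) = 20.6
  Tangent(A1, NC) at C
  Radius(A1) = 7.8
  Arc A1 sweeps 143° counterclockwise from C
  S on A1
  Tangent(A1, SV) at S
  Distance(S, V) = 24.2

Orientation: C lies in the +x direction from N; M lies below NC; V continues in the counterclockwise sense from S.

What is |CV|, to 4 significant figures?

32.12

N is at the origin; N and C share the same y with |NC| = 20.6 and C on the +x side, so C = (20.60, 0.000). Since A1 is tangent to NC there, MC ⟂ NC, so M = C + (0, -7.8) = (20.60, -7.800). On A1, C sits at bearing 90° from M; a 143° counterclockwise sweep puts S at bearing 233°, so S = M + 7.8·(cos 233°, sin 233°) = (15.91, -14.03). The tangent condition forces MS to be normal to SV, so SV runs along (−sin 233°, cos 233°); with |SV| = 24.2, V = (35.23, -28.59). Then |CV| = |V − C| = 32.12.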